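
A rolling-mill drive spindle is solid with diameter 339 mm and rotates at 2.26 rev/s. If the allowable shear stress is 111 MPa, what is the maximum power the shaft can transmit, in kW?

J = πd⁴/32 = π(0.339)⁴/32 = 1.297×10^-3 m⁴.
T_max = τ_allow·J/r = 1.11×10^8 × 1.297×10^-3 / 0.170 = 849100 N·m.
ω = 2π·2.26 = 14.20 rad/s, so P_max = T_max·ω = 1.206×10^7 W.

12100 kW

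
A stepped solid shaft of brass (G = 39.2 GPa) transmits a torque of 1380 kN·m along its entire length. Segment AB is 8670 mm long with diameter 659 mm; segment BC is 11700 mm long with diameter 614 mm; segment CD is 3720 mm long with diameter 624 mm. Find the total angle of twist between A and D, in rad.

0.0548 rad

J_AB = π(0.659)⁴/32 = 0.0185 m⁴; J_BC = π(0.614)⁴/32 = 0.0140 m⁴; J_CD = π(0.624)⁴/32 = 0.0149 m⁴.
θ = (T/G)·Σ L_i/J_i = (1.380e6/39.2×10⁹)·(8.67/0.0185 + 11.7/0.0140 + 3.72/0.0149) = 0.05480 rad.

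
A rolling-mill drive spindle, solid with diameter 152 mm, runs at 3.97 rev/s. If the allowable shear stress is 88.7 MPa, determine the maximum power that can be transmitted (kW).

J = πd⁴/32 = π(0.152)⁴/32 = 5.241×10^-5 m⁴.
T_max = τ_allow·J/r = 8.87×10^7 × 5.241×10^-5 / 0.0760 = 61160 N·m.
ω = 2π·3.97 = 24.94 rad/s, so P_max = T_max·ω = 1.526×10^6 W.

1530 kW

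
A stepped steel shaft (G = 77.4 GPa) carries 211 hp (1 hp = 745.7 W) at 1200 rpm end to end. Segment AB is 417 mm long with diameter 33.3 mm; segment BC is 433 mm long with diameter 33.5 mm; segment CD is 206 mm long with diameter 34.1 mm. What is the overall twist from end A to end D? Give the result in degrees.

7.89°

ω = 2π·1200/60 = 125.7 rad/s, so T = P/ω = 211×745.7 / 125.7 = 1252 N·m.
J_AB = π(0.0333)⁴/32 = 1.21×10^-7 m⁴; J_BC = π(0.0335)⁴/32 = 1.24×10^-7 m⁴; J_CD = π(0.0341)⁴/32 = 1.33×10^-7 m⁴.
θ = (T/G)·Σ L_i/J_i = (1252/77.4×10⁹)·(0.417/1.21×10^-7 + 0.433/1.24×10^-7 + 0.206/1.33×10^-7) = 0.1376 rad.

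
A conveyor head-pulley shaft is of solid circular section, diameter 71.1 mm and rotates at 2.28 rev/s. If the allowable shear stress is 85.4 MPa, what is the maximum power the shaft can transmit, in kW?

J = πd⁴/32 = π(0.0711)⁴/32 = 2.509×10^-6 m⁴.
T_max = τ_allow·J/r = 8.54×10^7 × 2.509×10^-6 / 0.0355 = 6027 N·m.
ω = 2π·2.28 = 14.33 rad/s, so P_max = T_max·ω = 8.634×10^4 W.

86.3 kW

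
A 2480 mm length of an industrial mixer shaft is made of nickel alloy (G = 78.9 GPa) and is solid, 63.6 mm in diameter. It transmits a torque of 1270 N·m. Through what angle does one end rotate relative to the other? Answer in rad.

J = πd⁴/32 = π(0.0636)⁴/32 = 1.606×10^-6 m⁴.
θ = T·L/(G·J) = 1270 × 2.48 / (78.9×10⁹ × 1.606×10^-6) = 0.02485 rad.

0.0249 rad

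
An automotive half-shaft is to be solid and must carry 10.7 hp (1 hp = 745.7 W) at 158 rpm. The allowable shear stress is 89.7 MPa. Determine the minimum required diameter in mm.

30.1 mm

ω = 2π·158/60 = 16.55 rad/s, so T = P/ω = 10.7×745.7 / 16.55 = 482.2 N·m.
For a solid shaft τ_max = 16T/(πd³), so d = (16T/(π τ_allow))^(1/3) = (16·482.2/(π·8.97×10^7))^(1/3) = 0.03014 m.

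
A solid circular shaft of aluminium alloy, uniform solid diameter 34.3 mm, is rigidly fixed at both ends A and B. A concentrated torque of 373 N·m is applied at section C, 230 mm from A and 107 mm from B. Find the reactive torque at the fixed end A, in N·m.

With uniform GJ and both ends fixed, compatibility θ_AC = θ_CB gives T_A·a = T_B·b, together with T_A + T_B = T₀.
T_A = T₀·b/(a+b) = 373.0·107/337.0 = 118.4 N·m; T_B = 254.6 N·m.

118 N·m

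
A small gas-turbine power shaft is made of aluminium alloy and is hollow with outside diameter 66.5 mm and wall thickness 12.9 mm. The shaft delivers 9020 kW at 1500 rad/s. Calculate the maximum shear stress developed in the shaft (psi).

17600 psi

ω = 1500 rad/s, so T = P/ω = 9020×10³ / 1500 = 6013 N·m.
J = π(d_o⁴ − d_i⁴)/32 = π(0.0665⁴ − 0.0407⁴)/32 = 1.651×10^-6 m⁴.
τ_max = T·r/J = 6013 × 0.0333 / 1.651×10^-6 = 1.211×10^8 Pa.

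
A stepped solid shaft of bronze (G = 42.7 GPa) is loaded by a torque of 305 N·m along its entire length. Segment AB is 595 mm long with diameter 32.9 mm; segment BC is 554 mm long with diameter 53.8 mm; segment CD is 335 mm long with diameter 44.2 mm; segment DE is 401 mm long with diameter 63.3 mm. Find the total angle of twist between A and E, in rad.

J_AB = π(0.0329)⁴/32 = 1.15×10^-7 m⁴; J_BC = π(0.0538)⁴/32 = 8.22×10^-7 m⁴; J_CD = π(0.0442)⁴/32 = 3.75×10^-7 m⁴; J_DE = π(0.0633)⁴/32 = 1.58×10^-6 m⁴.
θ = (T/G)·Σ L_i/J_i = (305.0/42.7×10⁹)·(0.595/1.15×10^-7 + 0.554/8.22×10^-7 + 0.335/3.75×10^-7 + 0.401/1.58×10^-6) = 0.04996 rad.

0.0500 rad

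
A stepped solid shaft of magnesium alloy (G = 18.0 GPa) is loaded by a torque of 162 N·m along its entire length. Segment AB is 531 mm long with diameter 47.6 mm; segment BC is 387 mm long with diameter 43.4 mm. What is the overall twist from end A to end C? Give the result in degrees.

J_AB = π(0.0476)⁴/32 = 5.04×10^-7 m⁴; J_BC = π(0.0434)⁴/32 = 3.48×10^-7 m⁴.
θ = (T/G)·Σ L_i/J_i = (162.0/18.0×10⁹)·(0.531/5.04×10^-7 + 0.387/3.48×10^-7) = 0.01948 rad.

1.12°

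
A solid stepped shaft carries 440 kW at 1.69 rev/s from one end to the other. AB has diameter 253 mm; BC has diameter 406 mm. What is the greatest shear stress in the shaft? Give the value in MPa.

13.0 MPa

ω = 2π·1.69 = 10.62 rad/s, so T = P/ω = 440×10³ / 10.62 = 41440 N·m.
Under the same torque, τ_max = 16T/(πd³) is largest where d is smallest — segment AB (d = 253 mm).
τ_max = 16·41440/(π·(0.253)³) = 1.303×10^7 Pa.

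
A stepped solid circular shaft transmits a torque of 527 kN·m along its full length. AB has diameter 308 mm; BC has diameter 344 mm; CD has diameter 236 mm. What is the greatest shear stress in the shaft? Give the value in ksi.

Under the same torque, τ_max = 16T/(πd³) is largest where d is smallest — segment CD (d = 236 mm).
τ_max = 16·527000/(π·(0.236)³) = 2.042×10^8 Pa.

29.6 ksi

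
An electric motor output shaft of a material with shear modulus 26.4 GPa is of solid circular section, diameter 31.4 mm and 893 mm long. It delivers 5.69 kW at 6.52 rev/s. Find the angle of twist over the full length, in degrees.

2.82°

ω = 2π·6.52 = 40.97 rad/s, so T = P/ω = 5.69×10³ / 40.97 = 138.9 N·m.
J = πd⁴/32 = π(0.0314)⁴/32 = 9.544×10^-8 m⁴.
θ = T·L/(G·J) = 138.9 × 0.893 / (26.4×10⁹ × 9.544×10^-8) = 0.04923 rad.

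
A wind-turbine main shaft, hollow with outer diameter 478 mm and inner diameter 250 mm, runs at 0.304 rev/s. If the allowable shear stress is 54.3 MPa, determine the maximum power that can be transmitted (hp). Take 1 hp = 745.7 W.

2760 hp

J = π(d_o⁴ − d_i⁴)/32 = π(0.478⁴ − 0.250⁴)/32 = 4.742×10^-3 m⁴.
T_max = τ_allow·J/r = 5.43×10^7 × 4.742×10^-3 / 0.239 = 1.077e6 N·m.
ω = 2π·0.304 = 1.910 rad/s, so P_max = T_max·ω = 2.058×10^6 W.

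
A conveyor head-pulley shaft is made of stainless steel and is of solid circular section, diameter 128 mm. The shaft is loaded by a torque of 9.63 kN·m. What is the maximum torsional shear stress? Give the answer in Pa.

J = πd⁴/32 = π(0.128)⁴/32 = 2.635×10^-5 m⁴.
τ_max = T·r/J = 9630 × 0.0640 / 2.635×10^-5 = 2.339×10^7 Pa.

2.34e7 Pa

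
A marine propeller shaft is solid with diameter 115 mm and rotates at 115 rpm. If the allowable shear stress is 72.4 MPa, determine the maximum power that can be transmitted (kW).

260 kW

J = πd⁴/32 = π(0.115)⁴/32 = 1.717×10^-5 m⁴.
T_max = τ_allow·J/r = 7.24×10^7 × 1.717×10^-5 / 0.0575 = 21620 N·m.
ω = 2π·115/60 = 12.04 rad/s, so P_max = T_max·ω = 2.604×10^5 W.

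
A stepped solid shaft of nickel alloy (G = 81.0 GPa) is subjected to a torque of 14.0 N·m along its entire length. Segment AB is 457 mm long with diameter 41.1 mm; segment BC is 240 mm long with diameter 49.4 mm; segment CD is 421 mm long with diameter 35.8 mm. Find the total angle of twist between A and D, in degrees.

0.0461°

J_AB = π(0.0411)⁴/32 = 2.80×10^-7 m⁴; J_BC = π(0.0494)⁴/32 = 5.85×10^-7 m⁴; J_CD = π(0.0358)⁴/32 = 1.61×10^-7 m⁴.
θ = (T/G)·Σ L_i/J_i = (14.00/81.0×10⁹)·(0.457/2.80×10^-7 + 0.240/5.85×10^-7 + 0.421/1.61×10^-7) = 8.041×10^-4 rad.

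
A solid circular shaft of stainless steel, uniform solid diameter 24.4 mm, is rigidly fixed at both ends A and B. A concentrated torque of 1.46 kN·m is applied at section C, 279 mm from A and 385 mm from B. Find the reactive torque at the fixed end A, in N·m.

With uniform GJ and both ends fixed, compatibility θ_AC = θ_CB gives T_A·a = T_B·b, together with T_A + T_B = T₀.
T_A = T₀·b/(a+b) = 1460·385/664.0 = 846.5 N·m; T_B = 613.5 N·m.

847 N·m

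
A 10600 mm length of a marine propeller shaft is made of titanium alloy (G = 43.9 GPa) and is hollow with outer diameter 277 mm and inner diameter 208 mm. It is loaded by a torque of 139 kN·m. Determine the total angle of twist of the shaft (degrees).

J = π(d_o⁴ − d_i⁴)/32 = π(0.277⁴ − 0.208⁴)/32 = 3.942×10^-4 m⁴.
θ = T·L/(G·J) = 139000 × 10.6 / (43.9×10⁹ × 3.942×10^-4) = 0.08514 rad.

4.88°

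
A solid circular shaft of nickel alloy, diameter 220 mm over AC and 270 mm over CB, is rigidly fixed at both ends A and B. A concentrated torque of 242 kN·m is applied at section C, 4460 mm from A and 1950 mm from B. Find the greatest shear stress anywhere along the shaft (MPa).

Compatibility: T_A·a/J_AC = T_B·b/J_CB with T_A + T_B = T₀.
J_AC = 2.30×10^-4 m⁴, J_CB = 5.22×10^-4 m⁴, so T_A = T₀·(J_AC/a)/((J_AC/a)+(J_CB/b)) = 39100 N·m, T_B = 202900 N·m.
τ in each portion: τ_AC = 1.87×10^7 Pa, τ_CB = 5.25×10^7 Pa; maximum is in CB.
τ_max = T_CB·r/J = 202900·0.135/5.22×10^-4 = 5.250×10^7 Pa.

52.5 MPa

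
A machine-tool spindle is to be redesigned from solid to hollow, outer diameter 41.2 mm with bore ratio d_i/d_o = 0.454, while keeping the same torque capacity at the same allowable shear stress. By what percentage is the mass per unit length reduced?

Equal τ_max and T ⇒ the solid shaft needs d_s³ = d_o³(1−k⁴), so d_s = 41.2·(1−0.454⁴)^(1/3) = 40.61 mm.
Area ratio A_h/A_s = d_o²(1−k²)/d_s² = (1−k²)/(1−k⁴)^(2/3) = 0.8172.
Mass saving = 1 − 0.8172 = 18.3 %.

18.3 %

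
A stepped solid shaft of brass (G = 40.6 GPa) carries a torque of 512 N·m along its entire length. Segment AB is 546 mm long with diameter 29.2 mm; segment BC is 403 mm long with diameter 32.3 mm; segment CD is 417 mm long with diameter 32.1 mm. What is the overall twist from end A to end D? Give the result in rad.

J_AB = π(0.0292)⁴/32 = 7.14×10^-8 m⁴; J_BC = π(0.0323)⁴/32 = 1.07×10^-7 m⁴; J_CD = π(0.0321)⁴/32 = 1.04×10^-7 m⁴.
θ = (T/G)·Σ L_i/J_i = (512.0/40.6×10⁹)·(0.546/7.14×10^-8 + 0.403/1.07×10^-7 + 0.417/1.04×10^-7) = 0.1945 rad.

0.194 rad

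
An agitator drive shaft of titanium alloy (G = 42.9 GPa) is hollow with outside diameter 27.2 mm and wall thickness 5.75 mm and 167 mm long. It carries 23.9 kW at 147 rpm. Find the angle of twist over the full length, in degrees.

7.25°

ω = 2π·147/60 = 15.39 rad/s, so T = P/ω = 23.9×10³ / 15.39 = 1553 N·m.
J = π(d_o⁴ − d_i⁴)/32 = π(0.0272⁴ − 0.0157⁴)/32 = 4.777×10^-8 m⁴.
θ = T·L/(G·J) = 1553 × 0.167 / (42.9×10⁹ × 4.777×10^-8) = 0.1265 rad.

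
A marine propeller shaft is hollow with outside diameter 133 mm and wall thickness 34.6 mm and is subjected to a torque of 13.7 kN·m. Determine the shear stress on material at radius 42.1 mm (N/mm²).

J = π(d_o⁴ − d_i⁴)/32 = π(0.133⁴ − 0.0638⁴)/32 = 2.909×10^-5 m⁴.
Shear stress varies linearly with radius: τ = T·r/J = 13700 × 0.0421 / 2.909×10^-5 = 1.983×10^7 Pa.

19.8 N/mm²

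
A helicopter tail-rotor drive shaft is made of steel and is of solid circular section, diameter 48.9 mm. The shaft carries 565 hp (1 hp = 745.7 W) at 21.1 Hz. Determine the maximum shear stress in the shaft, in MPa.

138 MPa

ω = 2π·21.1 = 132.6 rad/s, so T = P/ω = 565×745.7 / 132.6 = 3178 N·m.
J = πd⁴/32 = π(0.0489)⁴/32 = 5.614×10^-7 m⁴.
τ_max = T·r/J = 3178 × 0.0244 / 5.614×10^-7 = 1.384×10^8 Pa.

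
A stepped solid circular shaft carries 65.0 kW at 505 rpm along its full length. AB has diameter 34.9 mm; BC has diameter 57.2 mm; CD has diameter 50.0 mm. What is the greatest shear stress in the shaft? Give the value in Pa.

ω = 2π·505/60 = 52.88 rad/s, so T = P/ω = 65.0×10³ / 52.88 = 1229 N·m.
Under the same torque, τ_max = 16T/(πd³) is largest where d is smallest — segment AB (d = 34.9 mm).
τ_max = 16·1229/(π·(0.0349)³) = 1.473×10^8 Pa.

1.47e8 Pa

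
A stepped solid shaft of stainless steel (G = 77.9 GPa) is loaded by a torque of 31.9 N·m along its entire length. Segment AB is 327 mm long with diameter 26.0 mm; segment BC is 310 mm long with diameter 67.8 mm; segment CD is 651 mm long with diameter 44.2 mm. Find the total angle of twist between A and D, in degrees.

0.215°

J_AB = π(0.0260)⁴/32 = 4.49×10^-8 m⁴; J_BC = π(0.0678)⁴/32 = 2.07×10^-6 m⁴; J_CD = π(0.0442)⁴/32 = 3.75×10^-7 m⁴.
θ = (T/G)·Σ L_i/J_i = (31.90/77.9×10⁹)·(0.327/4.49×10^-8 + 0.310/2.07×10^-6 + 0.651/3.75×10^-7) = 3.757×10^-3 rad.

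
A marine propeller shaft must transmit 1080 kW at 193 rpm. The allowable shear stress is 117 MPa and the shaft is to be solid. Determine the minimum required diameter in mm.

132 mm

ω = 2π·193/60 = 20.21 rad/s, so T = P/ω = 1080×10³ / 20.21 = 53440 N·m.
For a solid shaft τ_max = 16T/(πd³), so d = (16T/(π τ_allow))^(1/3) = (16·53440/(π·1.17×10^8))^(1/3) = 0.1325 m.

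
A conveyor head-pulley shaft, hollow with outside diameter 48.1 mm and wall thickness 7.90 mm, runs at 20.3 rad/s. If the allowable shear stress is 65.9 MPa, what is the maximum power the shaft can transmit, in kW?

J = π(d_o⁴ − d_i⁴)/32 = π(0.0481⁴ − 0.0323⁴)/32 = 4.187×10^-7 m⁴.
T_max = τ_allow·J/r = 6.59×10^7 × 4.187×10^-7 / 0.0241 = 1147 N·m.
ω = 20.3 rad/s, so P_max = T_max·ω = 2.329×10^4 W.

23.3 kW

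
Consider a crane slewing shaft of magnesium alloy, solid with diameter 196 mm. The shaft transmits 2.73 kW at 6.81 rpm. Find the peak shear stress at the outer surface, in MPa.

2.59 MPa

ω = 2π·6.81/60 = 0.7131 rad/s, so T = P/ω = 2.73×10³ / 0.7131 = 3828 N·m.
J = πd⁴/32 = π(0.196)⁴/32 = 1.449×10^-4 m⁴.
τ_max = T·r/J = 3828 × 0.0980 / 1.449×10^-4 = 2.589×10^6 Pa.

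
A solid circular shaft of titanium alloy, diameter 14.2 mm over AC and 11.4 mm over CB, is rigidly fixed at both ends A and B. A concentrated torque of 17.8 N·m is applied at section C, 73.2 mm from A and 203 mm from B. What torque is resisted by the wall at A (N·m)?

15.5 N·m

Compatibility: T_A·a/J_AC = T_B·b/J_CB with T_A + T_B = T₀.
J_AC = 3.99×10^-9 m⁴, J_CB = 1.66×10^-9 m⁴, so T_A = T₀·(J_AC/a)/((J_AC/a)+(J_CB/b)) = 15.48 N·m, T_B = 2.319 N·m.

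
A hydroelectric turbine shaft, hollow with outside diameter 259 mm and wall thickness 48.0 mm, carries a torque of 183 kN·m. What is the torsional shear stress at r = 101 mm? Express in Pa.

J = π(d_o⁴ − d_i⁴)/32 = π(0.259⁴ − 0.163⁴)/32 = 3.725×10^-4 m⁴.
Shear stress varies linearly with radius: τ = T·r/J = 183000 × 0.101 / 3.725×10^-4 = 4.962×10^7 Pa.

4.96e7 Pa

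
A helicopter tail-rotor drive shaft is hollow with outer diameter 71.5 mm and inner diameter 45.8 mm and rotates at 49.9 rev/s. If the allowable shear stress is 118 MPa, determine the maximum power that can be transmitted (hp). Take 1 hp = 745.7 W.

2960 hp

J = π(d_o⁴ − d_i⁴)/32 = π(0.0715⁴ − 0.0458⁴)/32 = 2.134×10^-6 m⁴.
T_max = τ_allow·J/r = 1.18×10^8 × 2.134×10^-6 / 0.0357 = 7043 N·m.
ω = 2π·49.9 = 313.5 rad/s, so P_max = T_max·ω = 2.208×10^6 W.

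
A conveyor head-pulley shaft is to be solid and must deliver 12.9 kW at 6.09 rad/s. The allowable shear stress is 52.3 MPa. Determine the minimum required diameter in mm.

59.1 mm

ω = 6.09 rad/s, so T = P/ω = 12.9×10³ / 6.090 = 2118 N·m.
For a solid shaft τ_max = 16T/(πd³), so d = (16T/(π τ_allow))^(1/3) = (16·2118/(π·5.23×10^7))^(1/3) = 0.05909 m.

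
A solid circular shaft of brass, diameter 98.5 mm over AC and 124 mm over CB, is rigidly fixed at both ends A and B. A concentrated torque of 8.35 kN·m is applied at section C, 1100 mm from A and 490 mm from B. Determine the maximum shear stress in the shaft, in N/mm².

18.9 N/mm²

Compatibility: T_A·a/J_AC = T_B·b/J_CB with T_A + T_B = T₀.
J_AC = 9.24×10^-6 m⁴, J_CB = 2.32×10^-5 m⁴, so T_A = T₀·(J_AC/a)/((J_AC/a)+(J_CB/b)) = 1258 N·m, T_B = 7092 N·m.
τ in each portion: τ_AC = 6.70×10^6 Pa, τ_CB = 1.89×10^7 Pa; maximum is in CB.
τ_max = T_CB·r/J = 7092·0.0620/2.32×10^-5 = 1.894×10^7 Pa.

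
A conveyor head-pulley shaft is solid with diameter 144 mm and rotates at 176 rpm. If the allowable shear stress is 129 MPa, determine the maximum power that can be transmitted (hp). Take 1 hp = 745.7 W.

1870 hp

J = πd⁴/32 = π(0.144)⁴/32 = 4.221×10^-5 m⁴.
T_max = τ_allow·J/r = 1.29×10^8 × 4.221×10^-5 / 0.0720 = 75630 N·m.
ω = 2π·176/60 = 18.43 rad/s, so P_max = T_max·ω = 1.394×10^6 W.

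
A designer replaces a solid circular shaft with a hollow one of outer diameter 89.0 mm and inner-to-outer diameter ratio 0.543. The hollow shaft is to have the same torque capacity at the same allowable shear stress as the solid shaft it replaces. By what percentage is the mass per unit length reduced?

Equal τ_max and T ⇒ the solid shaft needs d_s³ = d_o³(1−k⁴), so d_s = 89.0·(1−0.543⁴)^(1/3) = 86.34 mm.
Area ratio A_h/A_s = d_o²(1−k²)/d_s² = (1−k²)/(1−k⁴)^(2/3) = 0.7492.
Mass saving = 1 − 0.7492 = 25.1 %.

25.1 %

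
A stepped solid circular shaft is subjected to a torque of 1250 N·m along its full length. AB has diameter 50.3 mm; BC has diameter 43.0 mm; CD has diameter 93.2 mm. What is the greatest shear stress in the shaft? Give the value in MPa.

Under the same torque, τ_max = 16T/(πd³) is largest where d is smallest — segment BC (d = 43.0 mm).
τ_max = 16·1250/(π·(0.0430)³) = 8.007×10^7 Pa.

80.1 MPa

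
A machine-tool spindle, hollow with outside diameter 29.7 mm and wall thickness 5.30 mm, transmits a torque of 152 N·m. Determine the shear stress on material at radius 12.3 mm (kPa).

J = π(d_o⁴ − d_i⁴)/32 = π(0.0297⁴ − 0.0191⁴)/32 = 6.332×10^-8 m⁴.
Shear stress varies linearly with radius: τ = T·r/J = 152.0 × 0.0123 / 6.332×10^-8 = 2.953×10^7 Pa.

29500 kPa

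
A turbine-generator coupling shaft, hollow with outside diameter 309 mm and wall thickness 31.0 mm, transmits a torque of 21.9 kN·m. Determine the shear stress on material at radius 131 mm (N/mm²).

J = π(d_o⁴ − d_i⁴)/32 = π(0.309⁴ − 0.247⁴)/32 = 5.296×10^-4 m⁴.
Shear stress varies linearly with radius: τ = T·r/J = 21900 × 0.131 / 5.296×10^-4 = 5.417×10^6 Pa.

5.42 N/mm²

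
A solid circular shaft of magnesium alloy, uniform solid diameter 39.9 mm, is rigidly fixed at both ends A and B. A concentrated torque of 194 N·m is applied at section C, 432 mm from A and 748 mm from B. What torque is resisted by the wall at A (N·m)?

With uniform GJ and both ends fixed, compatibility θ_AC = θ_CB gives T_A·a = T_B·b, together with T_A + T_B = T₀.
T_A = T₀·b/(a+b) = 194.0·748/1180 = 123.0 N·m; T_B = 71.02 N·m.

123 N·m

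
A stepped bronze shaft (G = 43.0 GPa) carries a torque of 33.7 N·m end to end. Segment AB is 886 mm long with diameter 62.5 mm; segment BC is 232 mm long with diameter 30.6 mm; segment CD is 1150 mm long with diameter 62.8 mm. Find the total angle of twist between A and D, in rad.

J_AB = π(0.0625)⁴/32 = 1.50×10^-6 m⁴; J_BC = π(0.0306)⁴/32 = 8.61×10^-8 m⁴; J_CD = π(0.0628)⁴/32 = 1.53×10^-6 m⁴.
θ = (T/G)·Σ L_i/J_i = (33.70/43.0×10⁹)·(0.886/1.50×10^-6 + 0.232/8.61×10^-8 + 1.15/1.53×10^-6) = 3.166×10^-3 rad.

0.00317 rad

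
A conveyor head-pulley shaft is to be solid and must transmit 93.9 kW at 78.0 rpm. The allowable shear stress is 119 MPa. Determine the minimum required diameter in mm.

ω = 2π·78.0/60 = 8.168 rad/s, so T = P/ω = 93.9×10³ / 8.168 = 11500 N·m.
For a solid shaft τ_max = 16T/(πd³), so d = (16T/(π τ_allow))^(1/3) = (16·11500/(π·1.19×10^8))^(1/3) = 0.07894 m.

78.9 mm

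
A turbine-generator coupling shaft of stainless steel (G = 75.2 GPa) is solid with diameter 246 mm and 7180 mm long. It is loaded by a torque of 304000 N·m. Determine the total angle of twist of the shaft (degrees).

J = πd⁴/32 = π(0.246)⁴/32 = 3.595×10^-4 m⁴.
θ = T·L/(G·J) = 304000 × 7.18 / (75.2×10⁹ × 3.595×10^-4) = 0.08073 rad.

4.63°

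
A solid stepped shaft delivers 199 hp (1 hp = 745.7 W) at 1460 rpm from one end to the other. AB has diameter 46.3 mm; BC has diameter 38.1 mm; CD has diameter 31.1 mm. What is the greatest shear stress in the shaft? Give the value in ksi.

23.8 ksi

ω = 2π·1460/60 = 152.9 rad/s, so T = P/ω = 199×745.7 / 152.9 = 970.6 N·m.
Under the same torque, τ_max = 16T/(πd³) is largest where d is smallest — segment CD (d = 31.1 mm).
τ_max = 16·970.6/(π·(0.0311)³) = 1.643×10^8 Pa.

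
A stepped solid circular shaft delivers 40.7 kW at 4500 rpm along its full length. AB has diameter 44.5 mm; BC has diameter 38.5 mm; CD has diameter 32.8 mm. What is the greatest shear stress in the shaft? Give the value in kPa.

ω = 2π·4500/60 = 471.2 rad/s, so T = P/ω = 40.7×10³ / 471.2 = 86.37 N·m.
Under the same torque, τ_max = 16T/(πd³) is largest where d is smallest — segment CD (d = 32.8 mm).
τ_max = 16·86.37/(π·(0.0328)³) = 1.247×10^7 Pa.

12500 kPa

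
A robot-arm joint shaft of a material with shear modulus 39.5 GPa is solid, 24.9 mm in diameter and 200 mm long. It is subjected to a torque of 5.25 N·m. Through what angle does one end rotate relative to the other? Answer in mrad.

J = πd⁴/32 = π(0.0249)⁴/32 = 3.774×10^-8 m⁴.
θ = T·L/(G·J) = 5.250 × 0.200 / (39.5×10⁹ × 3.774×10^-8) = 7.044×10^-4 rad.

0.704 mrad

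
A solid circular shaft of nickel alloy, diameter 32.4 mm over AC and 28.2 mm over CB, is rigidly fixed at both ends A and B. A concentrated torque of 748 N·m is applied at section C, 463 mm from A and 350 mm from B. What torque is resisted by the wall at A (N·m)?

Compatibility: T_A·a/J_AC = T_B·b/J_CB with T_A + T_B = T₀.
J_AC = 1.08×10^-7 m⁴, J_CB = 6.21×10^-8 m⁴, so T_A = T₀·(J_AC/a)/((J_AC/a)+(J_CB/b)) = 425.2 N·m, T_B = 322.8 N·m.

425 N·m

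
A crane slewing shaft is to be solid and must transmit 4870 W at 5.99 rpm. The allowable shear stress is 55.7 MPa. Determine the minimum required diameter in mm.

ω = 2π·5.99/60 = 0.6273 rad/s, so T = P/ω = 4870 / 0.6273 = 7764 N·m.
For a solid shaft τ_max = 16T/(πd³), so d = (16T/(π τ_allow))^(1/3) = (16·7764/(π·5.57×10^7))^(1/3) = 0.08921 m.

89.2 mm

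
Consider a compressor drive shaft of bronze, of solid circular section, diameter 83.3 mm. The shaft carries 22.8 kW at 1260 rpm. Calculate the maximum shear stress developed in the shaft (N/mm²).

ω = 2π·1260/60 = 131.9 rad/s, so T = P/ω = 22.8×10³ / 131.9 = 172.8 N·m.
J = πd⁴/32 = π(0.0833)⁴/32 = 4.727×10^-6 m⁴.
τ_max = T·r/J = 172.8 × 0.0416 / 4.727×10^-6 = 1.523×10^6 Pa.

1.52 N/mm²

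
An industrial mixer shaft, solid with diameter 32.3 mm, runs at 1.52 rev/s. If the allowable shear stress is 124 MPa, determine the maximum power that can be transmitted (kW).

J = πd⁴/32 = π(0.0323)⁴/32 = 1.069×10^-7 m⁴.
T_max = τ_allow·J/r = 1.24×10^8 × 1.069×10^-7 / 0.0161 = 820.5 N·m.
ω = 2π·1.52 = 9.550 rad/s, so P_max = T_max·ω = 7836 W.

7.84 kW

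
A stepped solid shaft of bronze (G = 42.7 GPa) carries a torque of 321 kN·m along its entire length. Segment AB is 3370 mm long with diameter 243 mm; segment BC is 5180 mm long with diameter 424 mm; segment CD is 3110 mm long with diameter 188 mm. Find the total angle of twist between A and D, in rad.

J_AB = π(0.243)⁴/32 = 3.42×10^-4 m⁴; J_BC = π(0.424)⁴/32 = 3.17×10^-3 m⁴; J_CD = π(0.188)⁴/32 = 1.23×10^-4 m⁴.
θ = (T/G)·Σ L_i/J_i = (321000/42.7×10⁹)·(3.37/3.42×10^-4 + 5.18/3.17×10^-3 + 3.11/1.23×10^-4) = 0.2769 rad.

0.277 rad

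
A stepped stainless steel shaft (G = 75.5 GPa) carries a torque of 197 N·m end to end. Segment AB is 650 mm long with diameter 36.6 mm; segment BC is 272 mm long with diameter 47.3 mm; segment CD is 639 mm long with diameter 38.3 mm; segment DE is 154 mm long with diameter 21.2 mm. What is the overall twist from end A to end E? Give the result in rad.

J_AB = π(0.0366)⁴/32 = 1.76×10^-7 m⁴; J_BC = π(0.0473)⁴/32 = 4.91×10^-7 m⁴; J_CD = π(0.0383)⁴/32 = 2.11×10^-7 m⁴; J_DE = π(0.0212)⁴/32 = 1.98×10^-8 m⁴.
θ = (T/G)·Σ L_i/J_i = (197.0/75.5×10⁹)·(0.650/1.76×10^-7 + 0.272/4.91×10^-7 + 0.639/2.11×10^-7 + 0.154/1.98×10^-8) = 0.03923 rad.

0.0392 rad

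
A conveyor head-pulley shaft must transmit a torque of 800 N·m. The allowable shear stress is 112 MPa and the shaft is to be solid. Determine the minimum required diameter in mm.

For a solid shaft τ_max = 16T/(πd³), so d = (16T/(π τ_allow))^(1/3) = (16·800.0/(π·1.12×10^8))^(1/3) = 0.03313 m.

33.1 mm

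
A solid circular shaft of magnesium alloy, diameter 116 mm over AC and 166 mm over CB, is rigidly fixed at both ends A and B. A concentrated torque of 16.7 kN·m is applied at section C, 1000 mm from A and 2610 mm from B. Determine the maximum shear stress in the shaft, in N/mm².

20.9 N/mm²

Compatibility: T_A·a/J_AC = T_B·b/J_CB with T_A + T_B = T₀.
J_AC = 1.78×10^-5 m⁴, J_CB = 7.45×10^-5 m⁴, so T_A = T₀·(J_AC/a)/((J_AC/a)+(J_CB/b)) = 6406 N·m, T_B = 10290 N·m.
τ in each portion: τ_AC = 2.09×10^7 Pa, τ_CB = 1.15×10^7 Pa; maximum is in AC.
τ_max = T_AC·r/J = 6406·0.0580/1.78×10^-5 = 2.090×10^7 Pa.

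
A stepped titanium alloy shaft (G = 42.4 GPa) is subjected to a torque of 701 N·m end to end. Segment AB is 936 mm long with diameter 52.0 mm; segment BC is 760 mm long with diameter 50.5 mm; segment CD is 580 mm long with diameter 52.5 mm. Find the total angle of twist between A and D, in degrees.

J_AB = π(0.0520)⁴/32 = 7.18×10^-7 m⁴; J_BC = π(0.0505)⁴/32 = 6.39×10^-7 m⁴; J_CD = π(0.0525)⁴/32 = 7.46×10^-7 m⁴.
θ = (T/G)·Σ L_i/J_i = (701.0/42.4×10⁹)·(0.936/7.18×10^-7 + 0.760/6.39×10^-7 + 0.580/7.46×10^-7) = 0.05409 rad.

3.10°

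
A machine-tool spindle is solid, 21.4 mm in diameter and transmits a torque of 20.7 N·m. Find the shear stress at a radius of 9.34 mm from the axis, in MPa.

J = πd⁴/32 = π(0.0214)⁴/32 = 2.059×10^-8 m⁴.
Shear stress varies linearly with radius: τ = T·r/J = 20.70 × 0.00934 / 2.059×10^-8 = 9.390×10^6 Pa.

9.39 MPa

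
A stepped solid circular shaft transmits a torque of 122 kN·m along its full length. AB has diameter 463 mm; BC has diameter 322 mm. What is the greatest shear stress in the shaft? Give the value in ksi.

2.70 ksi

Under the same torque, τ_max = 16T/(πd³) is largest where d is smallest — segment BC (d = 322 mm).
τ_max = 16·122000/(π·(0.322)³) = 1.861×10^7 Pa.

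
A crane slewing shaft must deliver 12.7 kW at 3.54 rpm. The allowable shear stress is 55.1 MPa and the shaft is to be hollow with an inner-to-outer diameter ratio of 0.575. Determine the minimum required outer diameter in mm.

ω = 2π·3.54/60 = 0.3707 rad/s, so T = P/ω = 12.7×10³ / 0.3707 = 34260 N·m.
For a hollow shaft with d_i/d_o = 0.575: τ_max = 16T/(π d_o³ (1−k⁴)), so d_o = [16T/(π τ_allow (1−k⁴))]^(1/3) = [16·34260/(π·5.51×10^7·0.8907)]^(1/3) = 0.1526 m.

153 mm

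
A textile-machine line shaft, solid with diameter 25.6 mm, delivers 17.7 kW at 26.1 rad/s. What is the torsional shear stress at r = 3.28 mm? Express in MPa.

52.8 MPa

ω = 26.1 rad/s, so T = P/ω = 17.7×10³ / 26.10 = 678.2 N·m.
J = πd⁴/32 = π(0.0256)⁴/32 = 4.217×10^-8 m⁴.
Shear stress varies linearly with radius: τ = T·r/J = 678.2 × 0.00328 / 4.217×10^-8 = 5.275×10^7 Pa.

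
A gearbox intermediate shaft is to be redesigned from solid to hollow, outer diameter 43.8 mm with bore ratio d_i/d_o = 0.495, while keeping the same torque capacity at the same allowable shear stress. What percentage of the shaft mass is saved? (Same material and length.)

Equal τ_max and T ⇒ the solid shaft needs d_s³ = d_o³(1−k⁴), so d_s = 43.8·(1−0.495⁴)^(1/3) = 42.91 mm.
Area ratio A_h/A_s = d_o²(1−k²)/d_s² = (1−k²)/(1−k⁴)^(2/3) = 0.7868.
Mass saving = 1 − 0.7868 = 21.3 %.

21.3 %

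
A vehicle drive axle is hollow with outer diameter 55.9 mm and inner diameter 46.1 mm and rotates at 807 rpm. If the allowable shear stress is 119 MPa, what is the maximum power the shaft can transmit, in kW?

185 kW

J = π(d_o⁴ − d_i⁴)/32 = π(0.0559⁴ − 0.0461⁴)/32 = 5.152×10^-7 m⁴.
T_max = τ_allow·J/r = 1.19×10^8 × 5.152×10^-7 / 0.0279 = 2194 N·m.
ω = 2π·807/60 = 84.51 rad/s, so P_max = T_max·ω = 1.854×10^5 W.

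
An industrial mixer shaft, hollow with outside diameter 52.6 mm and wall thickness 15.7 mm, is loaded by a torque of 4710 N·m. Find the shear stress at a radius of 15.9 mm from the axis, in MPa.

J = π(d_o⁴ − d_i⁴)/32 = π(0.0526⁴ − 0.0212⁴)/32 = 7.317×10^-7 m⁴.
Shear stress varies linearly with radius: τ = T·r/J = 4710 × 0.0159 / 7.317×10^-7 = 1.024×10^8 Pa.

102 MPa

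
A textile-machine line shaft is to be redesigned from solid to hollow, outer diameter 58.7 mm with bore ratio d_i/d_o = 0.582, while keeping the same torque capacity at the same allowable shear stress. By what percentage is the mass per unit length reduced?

28.3 %

Equal τ_max and T ⇒ the solid shaft needs d_s³ = d_o³(1−k⁴), so d_s = 58.7·(1−0.582⁴)^(1/3) = 56.36 mm.
Area ratio A_h/A_s = d_o²(1−k²)/d_s² = (1−k²)/(1−k⁴)^(2/3) = 0.7172.
Mass saving = 1 − 0.7172 = 28.3 %.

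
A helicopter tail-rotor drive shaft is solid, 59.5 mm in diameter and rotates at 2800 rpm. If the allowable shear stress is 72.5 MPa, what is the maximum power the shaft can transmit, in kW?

879 kW

J = πd⁴/32 = π(0.0595)⁴/32 = 1.230×10^-6 m⁴.
T_max = τ_allow·J/r = 7.25×10^7 × 1.230×10^-6 / 0.0297 = 2999 N·m.
ω = 2π·2800/60 = 293.2 rad/s, so P_max = T_max·ω = 8.792×10^5 W.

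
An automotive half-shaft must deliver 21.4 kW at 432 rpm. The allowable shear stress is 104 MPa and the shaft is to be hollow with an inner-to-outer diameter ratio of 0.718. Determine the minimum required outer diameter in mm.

31.6 mm

ω = 2π·432/60 = 45.24 rad/s, so T = P/ω = 21.4×10³ / 45.24 = 473.0 N·m.
For a hollow shaft with d_i/d_o = 0.718: τ_max = 16T/(π d_o³ (1−k⁴)), so d_o = [16T/(π τ_allow (1−k⁴))]^(1/3) = [16·473.0/(π·1.04×10^8·0.7342)]^(1/3) = 0.03160 m.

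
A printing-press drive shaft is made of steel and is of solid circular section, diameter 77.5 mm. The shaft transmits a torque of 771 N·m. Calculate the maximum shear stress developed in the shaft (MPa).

J = πd⁴/32 = π(0.0775)⁴/32 = 3.542×10^-6 m⁴.
τ_max = T·r/J = 771.0 × 0.0387 / 3.542×10^-6 = 8.436×10^6 Pa.

8.44 MPa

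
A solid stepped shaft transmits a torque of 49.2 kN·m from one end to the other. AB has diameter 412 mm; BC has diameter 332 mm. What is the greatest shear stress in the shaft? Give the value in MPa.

6.85 MPa

Under the same torque, τ_max = 16T/(πd³) is largest where d is smallest — segment BC (d = 332 mm).
τ_max = 16·49200/(π·(0.332)³) = 6.847×10^6 Pa.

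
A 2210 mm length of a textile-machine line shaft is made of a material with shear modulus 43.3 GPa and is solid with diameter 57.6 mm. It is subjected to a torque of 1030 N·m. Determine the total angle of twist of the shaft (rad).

0.0486 rad

J = πd⁴/32 = π(0.0576)⁴/32 = 1.081×10^-6 m⁴.
θ = T·L/(G·J) = 1030 × 2.21 / (43.3×10⁹ × 1.081×10^-6) = 0.04865 rad.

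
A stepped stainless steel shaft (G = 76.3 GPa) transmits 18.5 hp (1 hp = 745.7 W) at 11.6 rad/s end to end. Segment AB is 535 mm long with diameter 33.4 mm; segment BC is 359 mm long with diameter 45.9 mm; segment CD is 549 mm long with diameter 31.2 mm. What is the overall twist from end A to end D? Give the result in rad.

0.173 rad

ω = 11.6 rad/s, so T = P/ω = 18.5×745.7 / 11.60 = 1189 N·m.
J_AB = π(0.0334)⁴/32 = 1.22×10^-7 m⁴; J_BC = π(0.0459)⁴/32 = 4.36×10^-7 m⁴; J_CD = π(0.0312)⁴/32 = 9.30×10^-8 m⁴.
θ = (T/G)·Σ L_i/J_i = (1189/76.3×10⁹)·(0.535/1.22×10^-7 + 0.359/4.36×10^-7 + 0.549/9.30×10^-8) = 0.1731 rad.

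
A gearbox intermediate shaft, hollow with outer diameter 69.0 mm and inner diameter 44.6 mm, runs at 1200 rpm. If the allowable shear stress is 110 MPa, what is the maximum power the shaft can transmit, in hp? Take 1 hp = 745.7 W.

J = π(d_o⁴ − d_i⁴)/32 = π(0.0690⁴ − 0.0446⁴)/32 = 1.837×10^-6 m⁴.
T_max = τ_allow·J/r = 1.10×10^8 × 1.837×10^-6 / 0.0345 = 5857 N·m.
ω = 2π·1200/60 = 125.7 rad/s, so P_max = T_max·ω = 7.360×10^5 W.

987 hp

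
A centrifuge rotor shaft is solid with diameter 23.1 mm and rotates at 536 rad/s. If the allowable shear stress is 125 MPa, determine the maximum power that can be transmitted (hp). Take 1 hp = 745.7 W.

J = πd⁴/32 = π(0.0231)⁴/32 = 2.795×10^-8 m⁴.
T_max = τ_allow·J/r = 1.25×10^8 × 2.795×10^-8 / 0.0116 = 302.5 N·m.
ω = 536 rad/s, so P_max = T_max·ω = 1.622×10^5 W.

217 hp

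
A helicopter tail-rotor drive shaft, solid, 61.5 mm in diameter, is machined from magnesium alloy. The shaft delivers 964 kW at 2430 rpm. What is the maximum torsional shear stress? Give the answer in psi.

ω = 2π·2430/60 = 254.5 rad/s, so T = P/ω = 964×10³ / 254.5 = 3788 N·m.
J = πd⁴/32 = π(0.0615)⁴/32 = 1.404×10^-6 m⁴.
τ_max = T·r/J = 3788 × 0.0307 / 1.404×10^-6 = 8.294×10^7 Pa.

12000 psi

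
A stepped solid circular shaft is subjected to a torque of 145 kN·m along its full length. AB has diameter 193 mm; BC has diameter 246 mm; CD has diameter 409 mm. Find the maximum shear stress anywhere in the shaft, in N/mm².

Under the same torque, τ_max = 16T/(πd³) is largest where d is smallest — segment AB (d = 193 mm).
τ_max = 16·145000/(π·(0.193)³) = 1.027×10^8 Pa.

103 N/mm²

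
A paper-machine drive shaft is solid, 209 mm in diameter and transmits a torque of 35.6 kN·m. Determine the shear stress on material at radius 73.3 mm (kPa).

J = πd⁴/32 = π(0.209)⁴/32 = 1.873×10^-4 m⁴.
Shear stress varies linearly with radius: τ = T·r/J = 35600 × 0.0733 / 1.873×10^-4 = 1.393×10^7 Pa.

13900 kPa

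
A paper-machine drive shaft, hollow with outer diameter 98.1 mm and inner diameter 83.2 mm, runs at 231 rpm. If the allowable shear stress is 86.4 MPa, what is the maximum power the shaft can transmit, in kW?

187 kW

J = π(d_o⁴ − d_i⁴)/32 = π(0.0981⁴ − 0.0832⁴)/32 = 4.388×10^-6 m⁴.
T_max = τ_allow·J/r = 8.64×10^7 × 4.388×10^-6 / 0.0490 = 7729 N·m.
ω = 2π·231/60 = 24.19 rad/s, so P_max = T_max·ω = 1.870×10^5 W.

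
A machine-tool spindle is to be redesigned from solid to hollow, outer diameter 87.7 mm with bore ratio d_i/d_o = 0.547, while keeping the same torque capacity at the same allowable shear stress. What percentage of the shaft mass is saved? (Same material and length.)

25.4 %

Equal τ_max and T ⇒ the solid shaft needs d_s³ = d_o³(1−k⁴), so d_s = 87.7·(1−0.547⁴)^(1/3) = 85.00 mm.
Area ratio A_h/A_s = d_o²(1−k²)/d_s² = (1−k²)/(1−k⁴)^(2/3) = 0.7460.
Mass saving = 1 − 0.7460 = 25.4 %.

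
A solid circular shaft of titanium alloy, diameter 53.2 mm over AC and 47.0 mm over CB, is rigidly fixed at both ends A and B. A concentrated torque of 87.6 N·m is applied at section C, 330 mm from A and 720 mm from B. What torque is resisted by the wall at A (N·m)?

Compatibility: T_A·a/J_AC = T_B·b/J_CB with T_A + T_B = T₀.
J_AC = 7.86×10^-7 m⁴, J_CB = 4.79×10^-7 m⁴, so T_A = T₀·(J_AC/a)/((J_AC/a)+(J_CB/b)) = 68.48 N·m, T_B = 19.12 N·m.

68.5 N·m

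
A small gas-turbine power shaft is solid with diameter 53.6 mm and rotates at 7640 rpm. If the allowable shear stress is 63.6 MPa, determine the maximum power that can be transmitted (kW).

1540 kW

J = πd⁴/32 = π(0.0536)⁴/32 = 8.103×10^-7 m⁴.
T_max = τ_allow·J/r = 6.36×10^7 × 8.103×10^-7 / 0.0268 = 1923 N·m.
ω = 2π·7640/60 = 800.1 rad/s, so P_max = T_max·ω = 1.539×10^6 W.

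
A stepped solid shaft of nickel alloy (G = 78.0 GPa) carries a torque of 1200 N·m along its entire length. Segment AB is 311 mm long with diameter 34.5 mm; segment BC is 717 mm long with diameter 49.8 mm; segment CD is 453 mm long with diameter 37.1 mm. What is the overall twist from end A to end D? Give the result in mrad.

J_AB = π(0.0345)⁴/32 = 1.39×10^-7 m⁴; J_BC = π(0.0498)⁴/32 = 6.04×10^-7 m⁴; J_CD = π(0.0371)⁴/32 = 1.86×10^-7 m⁴.
θ = (T/G)·Σ L_i/J_i = (1200/78.0×10⁹)·(0.311/1.39×10^-7 + 0.717/6.04×10^-7 + 0.453/1.86×10^-7) = 0.09014 rad.

90.1 mrad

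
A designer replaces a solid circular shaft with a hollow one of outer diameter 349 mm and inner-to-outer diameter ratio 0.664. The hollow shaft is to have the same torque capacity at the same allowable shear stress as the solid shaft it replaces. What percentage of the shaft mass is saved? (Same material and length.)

Equal τ_max and T ⇒ the solid shaft needs d_s³ = d_o³(1−k⁴), so d_s = 349·(1−0.664⁴)^(1/3) = 324.7 mm.
Area ratio A_h/A_s = d_o²(1−k²)/d_s² = (1−k²)/(1−k⁴)^(2/3) = 0.6458.
Mass saving = 1 − 0.6458 = 35.4 %.

35.4 %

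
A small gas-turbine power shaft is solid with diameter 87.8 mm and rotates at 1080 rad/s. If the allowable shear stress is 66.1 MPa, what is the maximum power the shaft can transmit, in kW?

9490 kW

J = πd⁴/32 = π(0.0878)⁴/32 = 5.834×10^-6 m⁴.
T_max = τ_allow·J/r = 6.61×10^7 × 5.834×10^-6 / 0.0439 = 8784 N·m.
ω = 1080 rad/s, so P_max = T_max·ω = 9.487×10^6 W.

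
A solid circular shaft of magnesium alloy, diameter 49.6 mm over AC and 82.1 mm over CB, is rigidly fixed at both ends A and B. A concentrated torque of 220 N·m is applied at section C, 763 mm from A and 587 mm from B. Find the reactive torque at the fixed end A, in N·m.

Compatibility: T_A·a/J_AC = T_B·b/J_CB with T_A + T_B = T₀.
J_AC = 5.94×10^-7 m⁴, J_CB = 4.46×10^-6 m⁴, so T_A = T₀·(J_AC/a)/((J_AC/a)+(J_CB/b)) = 20.45 N·m, T_B = 199.5 N·m.

20.5 N·m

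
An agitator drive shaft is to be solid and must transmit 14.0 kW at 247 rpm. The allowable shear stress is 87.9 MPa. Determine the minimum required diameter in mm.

ω = 2π·247/60 = 25.87 rad/s, so T = P/ω = 14.0×10³ / 25.87 = 541.3 N·m.
For a solid shaft τ_max = 16T/(πd³), so d = (16T/(π τ_allow))^(1/3) = (16·541.3/(π·8.79×10^7))^(1/3) = 0.03154 m.

31.5 mm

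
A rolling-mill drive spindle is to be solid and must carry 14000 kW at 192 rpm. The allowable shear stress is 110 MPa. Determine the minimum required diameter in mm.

ω = 2π·192/60 = 20.11 rad/s, so T = P/ω = 14000×10³ / 20.11 = 696300 N·m.
For a solid shaft τ_max = 16T/(πd³), so d = (16T/(π τ_allow))^(1/3) = (16·696300/(π·1.10×10^8))^(1/3) = 0.3183 m.

318 mm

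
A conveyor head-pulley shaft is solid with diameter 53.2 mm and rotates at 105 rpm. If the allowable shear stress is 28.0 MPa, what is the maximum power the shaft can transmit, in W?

J = πd⁴/32 = π(0.0532)⁴/32 = 7.864×10^-7 m⁴.
T_max = τ_allow·J/r = 2.80×10^7 × 7.864×10^-7 / 0.0266 = 827.8 N·m.
ω = 2π·105/60 = 11.00 rad/s, so P_max = T_max·ω = 9102 W.

9100 W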